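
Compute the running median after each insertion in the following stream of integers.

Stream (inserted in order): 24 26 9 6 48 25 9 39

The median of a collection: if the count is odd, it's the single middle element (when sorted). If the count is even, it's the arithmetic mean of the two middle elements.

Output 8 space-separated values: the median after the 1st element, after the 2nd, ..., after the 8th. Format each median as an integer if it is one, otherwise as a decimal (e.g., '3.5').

Step 1: insert 24 -> lo=[24] (size 1, max 24) hi=[] (size 0) -> median=24
Step 2: insert 26 -> lo=[24] (size 1, max 24) hi=[26] (size 1, min 26) -> median=25
Step 3: insert 9 -> lo=[9, 24] (size 2, max 24) hi=[26] (size 1, min 26) -> median=24
Step 4: insert 6 -> lo=[6, 9] (size 2, max 9) hi=[24, 26] (size 2, min 24) -> median=16.5
Step 5: insert 48 -> lo=[6, 9, 24] (size 3, max 24) hi=[26, 48] (size 2, min 26) -> median=24
Step 6: insert 25 -> lo=[6, 9, 24] (size 3, max 24) hi=[25, 26, 48] (size 3, min 25) -> median=24.5
Step 7: insert 9 -> lo=[6, 9, 9, 24] (size 4, max 24) hi=[25, 26, 48] (size 3, min 25) -> median=24
Step 8: insert 39 -> lo=[6, 9, 9, 24] (size 4, max 24) hi=[25, 26, 39, 48] (size 4, min 25) -> median=24.5

Answer: 24 25 24 16.5 24 24.5 24 24.5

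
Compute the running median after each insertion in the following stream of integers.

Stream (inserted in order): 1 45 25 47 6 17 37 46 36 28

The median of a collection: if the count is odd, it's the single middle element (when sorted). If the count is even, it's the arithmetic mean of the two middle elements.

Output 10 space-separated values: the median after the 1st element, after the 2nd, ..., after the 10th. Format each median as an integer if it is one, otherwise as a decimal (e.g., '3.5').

Step 1: insert 1 -> lo=[1] (size 1, max 1) hi=[] (size 0) -> median=1
Step 2: insert 45 -> lo=[1] (size 1, max 1) hi=[45] (size 1, min 45) -> median=23
Step 3: insert 25 -> lo=[1, 25] (size 2, max 25) hi=[45] (size 1, min 45) -> median=25
Step 4: insert 47 -> lo=[1, 25] (size 2, max 25) hi=[45, 47] (size 2, min 45) -> median=35
Step 5: insert 6 -> lo=[1, 6, 25] (size 3, max 25) hi=[45, 47] (size 2, min 45) -> median=25
Step 6: insert 17 -> lo=[1, 6, 17] (size 3, max 17) hi=[25, 45, 47] (size 3, min 25) -> median=21
Step 7: insert 37 -> lo=[1, 6, 17, 25] (size 4, max 25) hi=[37, 45, 47] (size 3, min 37) -> median=25
Step 8: insert 46 -> lo=[1, 6, 17, 25] (size 4, max 25) hi=[37, 45, 46, 47] (size 4, min 37) -> median=31
Step 9: insert 36 -> lo=[1, 6, 17, 25, 36] (size 5, max 36) hi=[37, 45, 46, 47] (size 4, min 37) -> median=36
Step 10: insert 28 -> lo=[1, 6, 17, 25, 28] (size 5, max 28) hi=[36, 37, 45, 46, 47] (size 5, min 36) -> median=32

Answer: 1 23 25 35 25 21 25 31 36 32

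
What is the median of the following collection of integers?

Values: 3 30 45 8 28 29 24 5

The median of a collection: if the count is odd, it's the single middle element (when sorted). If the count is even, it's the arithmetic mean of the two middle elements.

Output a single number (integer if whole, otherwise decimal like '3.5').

Answer: 26

Derivation:
Step 1: insert 3 -> lo=[3] (size 1, max 3) hi=[] (size 0) -> median=3
Step 2: insert 30 -> lo=[3] (size 1, max 3) hi=[30] (size 1, min 30) -> median=16.5
Step 3: insert 45 -> lo=[3, 30] (size 2, max 30) hi=[45] (size 1, min 45) -> median=30
Step 4: insert 8 -> lo=[3, 8] (size 2, max 8) hi=[30, 45] (size 2, min 30) -> median=19
Step 5: insert 28 -> lo=[3, 8, 28] (size 3, max 28) hi=[30, 45] (size 2, min 30) -> median=28
Step 6: insert 29 -> lo=[3, 8, 28] (size 3, max 28) hi=[29, 30, 45] (size 3, min 29) -> median=28.5
Step 7: insert 24 -> lo=[3, 8, 24, 28] (size 4, max 28) hi=[29, 30, 45] (size 3, min 29) -> median=28
Step 8: insert 5 -> lo=[3, 5, 8, 24] (size 4, max 24) hi=[28, 29, 30, 45] (size 4, min 28) -> median=26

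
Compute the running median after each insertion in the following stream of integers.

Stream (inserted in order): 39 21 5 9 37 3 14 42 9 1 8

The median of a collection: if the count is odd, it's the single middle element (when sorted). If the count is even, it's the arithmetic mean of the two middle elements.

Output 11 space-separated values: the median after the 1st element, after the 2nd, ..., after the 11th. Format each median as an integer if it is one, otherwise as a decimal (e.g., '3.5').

Answer: 39 30 21 15 21 15 14 17.5 14 11.5 9

Derivation:
Step 1: insert 39 -> lo=[39] (size 1, max 39) hi=[] (size 0) -> median=39
Step 2: insert 21 -> lo=[21] (size 1, max 21) hi=[39] (size 1, min 39) -> median=30
Step 3: insert 5 -> lo=[5, 21] (size 2, max 21) hi=[39] (size 1, min 39) -> median=21
Step 4: insert 9 -> lo=[5, 9] (size 2, max 9) hi=[21, 39] (size 2, min 21) -> median=15
Step 5: insert 37 -> lo=[5, 9, 21] (size 3, max 21) hi=[37, 39] (size 2, min 37) -> median=21
Step 6: insert 3 -> lo=[3, 5, 9] (size 3, max 9) hi=[21, 37, 39] (size 3, min 21) -> median=15
Step 7: insert 14 -> lo=[3, 5, 9, 14] (size 4, max 14) hi=[21, 37, 39] (size 3, min 21) -> median=14
Step 8: insert 42 -> lo=[3, 5, 9, 14] (size 4, max 14) hi=[21, 37, 39, 42] (size 4, min 21) -> median=17.5
Step 9: insert 9 -> lo=[3, 5, 9, 9, 14] (size 5, max 14) hi=[21, 37, 39, 42] (size 4, min 21) -> median=14
Step 10: insert 1 -> lo=[1, 3, 5, 9, 9] (size 5, max 9) hi=[14, 21, 37, 39, 42] (size 5, min 14) -> median=11.5
Step 11: insert 8 -> lo=[1, 3, 5, 8, 9, 9] (size 6, max 9) hi=[14, 21, 37, 39, 42] (size 5, min 14) -> median=9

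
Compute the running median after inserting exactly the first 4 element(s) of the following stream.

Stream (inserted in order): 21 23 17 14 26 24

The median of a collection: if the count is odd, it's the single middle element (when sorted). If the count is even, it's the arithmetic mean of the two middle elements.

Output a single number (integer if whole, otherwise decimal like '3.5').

Step 1: insert 21 -> lo=[21] (size 1, max 21) hi=[] (size 0) -> median=21
Step 2: insert 23 -> lo=[21] (size 1, max 21) hi=[23] (size 1, min 23) -> median=22
Step 3: insert 17 -> lo=[17, 21] (size 2, max 21) hi=[23] (size 1, min 23) -> median=21
Step 4: insert 14 -> lo=[14, 17] (size 2, max 17) hi=[21, 23] (size 2, min 21) -> median=19

Answer: 19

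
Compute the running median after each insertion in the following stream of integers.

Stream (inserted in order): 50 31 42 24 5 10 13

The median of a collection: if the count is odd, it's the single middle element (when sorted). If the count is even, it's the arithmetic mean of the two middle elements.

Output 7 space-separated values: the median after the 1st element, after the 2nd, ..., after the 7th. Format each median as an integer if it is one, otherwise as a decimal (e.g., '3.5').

Answer: 50 40.5 42 36.5 31 27.5 24

Derivation:
Step 1: insert 50 -> lo=[50] (size 1, max 50) hi=[] (size 0) -> median=50
Step 2: insert 31 -> lo=[31] (size 1, max 31) hi=[50] (size 1, min 50) -> median=40.5
Step 3: insert 42 -> lo=[31, 42] (size 2, max 42) hi=[50] (size 1, min 50) -> median=42
Step 4: insert 24 -> lo=[24, 31] (size 2, max 31) hi=[42, 50] (size 2, min 42) -> median=36.5
Step 5: insert 5 -> lo=[5, 24, 31] (size 3, max 31) hi=[42, 50] (size 2, min 42) -> median=31
Step 6: insert 10 -> lo=[5, 10, 24] (size 3, max 24) hi=[31, 42, 50] (size 3, min 31) -> median=27.5
Step 7: insert 13 -> lo=[5, 10, 13, 24] (size 4, max 24) hi=[31, 42, 50] (size 3, min 31) -> median=24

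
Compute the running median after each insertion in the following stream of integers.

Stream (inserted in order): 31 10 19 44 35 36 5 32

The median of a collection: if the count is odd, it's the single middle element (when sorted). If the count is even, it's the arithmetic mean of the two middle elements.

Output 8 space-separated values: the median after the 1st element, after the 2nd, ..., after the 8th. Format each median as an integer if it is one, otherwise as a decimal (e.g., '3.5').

Answer: 31 20.5 19 25 31 33 31 31.5

Derivation:
Step 1: insert 31 -> lo=[31] (size 1, max 31) hi=[] (size 0) -> median=31
Step 2: insert 10 -> lo=[10] (size 1, max 10) hi=[31] (size 1, min 31) -> median=20.5
Step 3: insert 19 -> lo=[10, 19] (size 2, max 19) hi=[31] (size 1, min 31) -> median=19
Step 4: insert 44 -> lo=[10, 19] (size 2, max 19) hi=[31, 44] (size 2, min 31) -> median=25
Step 5: insert 35 -> lo=[10, 19, 31] (size 3, max 31) hi=[35, 44] (size 2, min 35) -> median=31
Step 6: insert 36 -> lo=[10, 19, 31] (size 3, max 31) hi=[35, 36, 44] (size 3, min 35) -> median=33
Step 7: insert 5 -> lo=[5, 10, 19, 31] (size 4, max 31) hi=[35, 36, 44] (size 3, min 35) -> median=31
Step 8: insert 32 -> lo=[5, 10, 19, 31] (size 4, max 31) hi=[32, 35, 36, 44] (size 4, min 32) -> median=31.5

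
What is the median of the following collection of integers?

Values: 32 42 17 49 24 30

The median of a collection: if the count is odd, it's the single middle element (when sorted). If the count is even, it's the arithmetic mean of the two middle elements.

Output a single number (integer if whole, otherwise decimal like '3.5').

Answer: 31

Derivation:
Step 1: insert 32 -> lo=[32] (size 1, max 32) hi=[] (size 0) -> median=32
Step 2: insert 42 -> lo=[32] (size 1, max 32) hi=[42] (size 1, min 42) -> median=37
Step 3: insert 17 -> lo=[17, 32] (size 2, max 32) hi=[42] (size 1, min 42) -> median=32
Step 4: insert 49 -> lo=[17, 32] (size 2, max 32) hi=[42, 49] (size 2, min 42) -> median=37
Step 5: insert 24 -> lo=[17, 24, 32] (size 3, max 32) hi=[42, 49] (size 2, min 42) -> median=32
Step 6: insert 30 -> lo=[17, 24, 30] (size 3, max 30) hi=[32, 42, 49] (size 3, min 32) -> median=31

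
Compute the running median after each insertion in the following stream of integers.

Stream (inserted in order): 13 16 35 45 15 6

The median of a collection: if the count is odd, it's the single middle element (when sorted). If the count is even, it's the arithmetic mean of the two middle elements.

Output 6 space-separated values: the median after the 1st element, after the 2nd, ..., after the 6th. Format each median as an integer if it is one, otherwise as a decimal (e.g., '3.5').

Answer: 13 14.5 16 25.5 16 15.5

Derivation:
Step 1: insert 13 -> lo=[13] (size 1, max 13) hi=[] (size 0) -> median=13
Step 2: insert 16 -> lo=[13] (size 1, max 13) hi=[16] (size 1, min 16) -> median=14.5
Step 3: insert 35 -> lo=[13, 16] (size 2, max 16) hi=[35] (size 1, min 35) -> median=16
Step 4: insert 45 -> lo=[13, 16] (size 2, max 16) hi=[35, 45] (size 2, min 35) -> median=25.5
Step 5: insert 15 -> lo=[13, 15, 16] (size 3, max 16) hi=[35, 45] (size 2, min 35) -> median=16
Step 6: insert 6 -> lo=[6, 13, 15] (size 3, max 15) hi=[16, 35, 45] (size 3, min 16) -> median=15.5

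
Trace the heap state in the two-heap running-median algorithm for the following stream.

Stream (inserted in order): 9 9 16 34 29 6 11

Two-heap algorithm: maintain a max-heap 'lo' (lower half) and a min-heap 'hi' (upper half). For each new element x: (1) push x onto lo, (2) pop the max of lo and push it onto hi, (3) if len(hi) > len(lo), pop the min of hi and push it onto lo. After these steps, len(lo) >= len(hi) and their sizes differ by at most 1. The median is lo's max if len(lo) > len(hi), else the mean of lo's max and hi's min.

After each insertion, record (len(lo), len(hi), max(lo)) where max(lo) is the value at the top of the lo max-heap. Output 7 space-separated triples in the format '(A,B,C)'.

Step 1: insert 9 -> lo=[9] hi=[] -> (len(lo)=1, len(hi)=0, max(lo)=9)
Step 2: insert 9 -> lo=[9] hi=[9] -> (len(lo)=1, len(hi)=1, max(lo)=9)
Step 3: insert 16 -> lo=[9, 9] hi=[16] -> (len(lo)=2, len(hi)=1, max(lo)=9)
Step 4: insert 34 -> lo=[9, 9] hi=[16, 34] -> (len(lo)=2, len(hi)=2, max(lo)=9)
Step 5: insert 29 -> lo=[9, 9, 16] hi=[29, 34] -> (len(lo)=3, len(hi)=2, max(lo)=16)
Step 6: insert 6 -> lo=[6, 9, 9] hi=[16, 29, 34] -> (len(lo)=3, len(hi)=3, max(lo)=9)
Step 7: insert 11 -> lo=[6, 9, 9, 11] hi=[16, 29, 34] -> (len(lo)=4, len(hi)=3, max(lo)=11)

Answer: (1,0,9) (1,1,9) (2,1,9) (2,2,9) (3,2,16) (3,3,9) (4,3,11)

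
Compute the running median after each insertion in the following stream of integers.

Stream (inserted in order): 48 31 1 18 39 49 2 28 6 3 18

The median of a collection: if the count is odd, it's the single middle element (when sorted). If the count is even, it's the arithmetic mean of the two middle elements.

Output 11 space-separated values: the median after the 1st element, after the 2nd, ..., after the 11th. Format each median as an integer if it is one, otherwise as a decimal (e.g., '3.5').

Answer: 48 39.5 31 24.5 31 35 31 29.5 28 23 18

Derivation:
Step 1: insert 48 -> lo=[48] (size 1, max 48) hi=[] (size 0) -> median=48
Step 2: insert 31 -> lo=[31] (size 1, max 31) hi=[48] (size 1, min 48) -> median=39.5
Step 3: insert 1 -> lo=[1, 31] (size 2, max 31) hi=[48] (size 1, min 48) -> median=31
Step 4: insert 18 -> lo=[1, 18] (size 2, max 18) hi=[31, 48] (size 2, min 31) -> median=24.5
Step 5: insert 39 -> lo=[1, 18, 31] (size 3, max 31) hi=[39, 48] (size 2, min 39) -> median=31
Step 6: insert 49 -> lo=[1, 18, 31] (size 3, max 31) hi=[39, 48, 49] (size 3, min 39) -> median=35
Step 7: insert 2 -> lo=[1, 2, 18, 31] (size 4, max 31) hi=[39, 48, 49] (size 3, min 39) -> median=31
Step 8: insert 28 -> lo=[1, 2, 18, 28] (size 4, max 28) hi=[31, 39, 48, 49] (size 4, min 31) -> median=29.5
Step 9: insert 6 -> lo=[1, 2, 6, 18, 28] (size 5, max 28) hi=[31, 39, 48, 49] (size 4, min 31) -> median=28
Step 10: insert 3 -> lo=[1, 2, 3, 6, 18] (size 5, max 18) hi=[28, 31, 39, 48, 49] (size 5, min 28) -> median=23
Step 11: insert 18 -> lo=[1, 2, 3, 6, 18, 18] (size 6, max 18) hi=[28, 31, 39, 48, 49] (size 5, min 28) -> median=18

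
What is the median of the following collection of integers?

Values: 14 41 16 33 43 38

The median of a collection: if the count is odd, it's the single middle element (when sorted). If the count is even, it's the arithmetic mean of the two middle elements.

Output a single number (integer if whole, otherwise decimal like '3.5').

Step 1: insert 14 -> lo=[14] (size 1, max 14) hi=[] (size 0) -> median=14
Step 2: insert 41 -> lo=[14] (size 1, max 14) hi=[41] (size 1, min 41) -> median=27.5
Step 3: insert 16 -> lo=[14, 16] (size 2, max 16) hi=[41] (size 1, min 41) -> median=16
Step 4: insert 33 -> lo=[14, 16] (size 2, max 16) hi=[33, 41] (size 2, min 33) -> median=24.5
Step 5: insert 43 -> lo=[14, 16, 33] (size 3, max 33) hi=[41, 43] (size 2, min 41) -> median=33
Step 6: insert 38 -> lo=[14, 16, 33] (size 3, max 33) hi=[38, 41, 43] (size 3, min 38) -> median=35.5

Answer: 35.5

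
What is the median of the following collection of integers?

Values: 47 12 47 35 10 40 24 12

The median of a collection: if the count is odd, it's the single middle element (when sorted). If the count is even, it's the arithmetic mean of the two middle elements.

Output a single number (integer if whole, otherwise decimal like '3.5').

Answer: 29.5

Derivation:
Step 1: insert 47 -> lo=[47] (size 1, max 47) hi=[] (size 0) -> median=47
Step 2: insert 12 -> lo=[12] (size 1, max 12) hi=[47] (size 1, min 47) -> median=29.5
Step 3: insert 47 -> lo=[12, 47] (size 2, max 47) hi=[47] (size 1, min 47) -> median=47
Step 4: insert 35 -> lo=[12, 35] (size 2, max 35) hi=[47, 47] (size 2, min 47) -> median=41
Step 5: insert 10 -> lo=[10, 12, 35] (size 3, max 35) hi=[47, 47] (size 2, min 47) -> median=35
Step 6: insert 40 -> lo=[10, 12, 35] (size 3, max 35) hi=[40, 47, 47] (size 3, min 40) -> median=37.5
Step 7: insert 24 -> lo=[10, 12, 24, 35] (size 4, max 35) hi=[40, 47, 47] (size 3, min 40) -> median=35
Step 8: insert 12 -> lo=[10, 12, 12, 24] (size 4, max 24) hi=[35, 40, 47, 47] (size 4, min 35) -> median=29.5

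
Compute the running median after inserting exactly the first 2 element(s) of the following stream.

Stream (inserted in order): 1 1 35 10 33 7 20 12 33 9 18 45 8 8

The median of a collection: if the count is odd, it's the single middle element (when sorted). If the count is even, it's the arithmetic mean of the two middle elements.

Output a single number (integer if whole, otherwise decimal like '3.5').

Step 1: insert 1 -> lo=[1] (size 1, max 1) hi=[] (size 0) -> median=1
Step 2: insert 1 -> lo=[1] (size 1, max 1) hi=[1] (size 1, min 1) -> median=1

Answer: 1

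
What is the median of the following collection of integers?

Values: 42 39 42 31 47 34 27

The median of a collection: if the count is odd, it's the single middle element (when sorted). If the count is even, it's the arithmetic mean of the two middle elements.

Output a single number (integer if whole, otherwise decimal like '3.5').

Answer: 39

Derivation:
Step 1: insert 42 -> lo=[42] (size 1, max 42) hi=[] (size 0) -> median=42
Step 2: insert 39 -> lo=[39] (size 1, max 39) hi=[42] (size 1, min 42) -> median=40.5
Step 3: insert 42 -> lo=[39, 42] (size 2, max 42) hi=[42] (size 1, min 42) -> median=42
Step 4: insert 31 -> lo=[31, 39] (size 2, max 39) hi=[42, 42] (size 2, min 42) -> median=40.5
Step 5: insert 47 -> lo=[31, 39, 42] (size 3, max 42) hi=[42, 47] (size 2, min 42) -> median=42
Step 6: insert 34 -> lo=[31, 34, 39] (size 3, max 39) hi=[42, 42, 47] (size 3, min 42) -> median=40.5
Step 7: insert 27 -> lo=[27, 31, 34, 39] (size 4, max 39) hi=[42, 42, 47] (size 3, min 42) -> median=39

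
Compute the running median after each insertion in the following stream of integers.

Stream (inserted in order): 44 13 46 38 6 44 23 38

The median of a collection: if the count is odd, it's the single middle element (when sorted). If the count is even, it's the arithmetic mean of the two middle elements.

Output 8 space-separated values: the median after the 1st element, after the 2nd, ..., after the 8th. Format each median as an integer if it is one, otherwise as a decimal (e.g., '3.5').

Answer: 44 28.5 44 41 38 41 38 38

Derivation:
Step 1: insert 44 -> lo=[44] (size 1, max 44) hi=[] (size 0) -> median=44
Step 2: insert 13 -> lo=[13] (size 1, max 13) hi=[44] (size 1, min 44) -> median=28.5
Step 3: insert 46 -> lo=[13, 44] (size 2, max 44) hi=[46] (size 1, min 46) -> median=44
Step 4: insert 38 -> lo=[13, 38] (size 2, max 38) hi=[44, 46] (size 2, min 44) -> median=41
Step 5: insert 6 -> lo=[6, 13, 38] (size 3, max 38) hi=[44, 46] (size 2, min 44) -> median=38
Step 6: insert 44 -> lo=[6, 13, 38] (size 3, max 38) hi=[44, 44, 46] (size 3, min 44) -> median=41
Step 7: insert 23 -> lo=[6, 13, 23, 38] (size 4, max 38) hi=[44, 44, 46] (size 3, min 44) -> median=38
Step 8: insert 38 -> lo=[6, 13, 23, 38] (size 4, max 38) hi=[38, 44, 44, 46] (size 4, min 38) -> median=38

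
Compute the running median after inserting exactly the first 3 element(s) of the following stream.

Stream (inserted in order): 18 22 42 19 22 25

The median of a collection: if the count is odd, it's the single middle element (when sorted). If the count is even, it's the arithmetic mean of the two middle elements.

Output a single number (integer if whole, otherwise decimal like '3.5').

Step 1: insert 18 -> lo=[18] (size 1, max 18) hi=[] (size 0) -> median=18
Step 2: insert 22 -> lo=[18] (size 1, max 18) hi=[22] (size 1, min 22) -> median=20
Step 3: insert 42 -> lo=[18, 22] (size 2, max 22) hi=[42] (size 1, min 42) -> median=22

Answer: 22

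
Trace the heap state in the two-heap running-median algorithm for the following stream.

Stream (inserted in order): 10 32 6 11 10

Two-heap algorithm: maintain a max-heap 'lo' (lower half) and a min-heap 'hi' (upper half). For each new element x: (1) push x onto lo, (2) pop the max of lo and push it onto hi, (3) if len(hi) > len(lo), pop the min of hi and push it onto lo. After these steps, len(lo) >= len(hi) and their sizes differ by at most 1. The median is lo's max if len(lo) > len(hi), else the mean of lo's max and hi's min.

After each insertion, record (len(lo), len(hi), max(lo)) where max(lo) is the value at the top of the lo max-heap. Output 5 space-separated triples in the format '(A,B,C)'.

Answer: (1,0,10) (1,1,10) (2,1,10) (2,2,10) (3,2,10)

Derivation:
Step 1: insert 10 -> lo=[10] hi=[] -> (len(lo)=1, len(hi)=0, max(lo)=10)
Step 2: insert 32 -> lo=[10] hi=[32] -> (len(lo)=1, len(hi)=1, max(lo)=10)
Step 3: insert 6 -> lo=[6, 10] hi=[32] -> (len(lo)=2, len(hi)=1, max(lo)=10)
Step 4: insert 11 -> lo=[6, 10] hi=[11, 32] -> (len(lo)=2, len(hi)=2, max(lo)=10)
Step 5: insert 10 -> lo=[6, 10, 10] hi=[11, 32] -> (len(lo)=3, len(hi)=2, max(lo)=10)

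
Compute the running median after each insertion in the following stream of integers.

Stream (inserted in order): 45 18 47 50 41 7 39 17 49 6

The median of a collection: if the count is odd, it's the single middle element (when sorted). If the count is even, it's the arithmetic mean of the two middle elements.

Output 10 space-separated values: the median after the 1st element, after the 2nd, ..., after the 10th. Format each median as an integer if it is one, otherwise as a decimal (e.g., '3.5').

Answer: 45 31.5 45 46 45 43 41 40 41 40

Derivation:
Step 1: insert 45 -> lo=[45] (size 1, max 45) hi=[] (size 0) -> median=45
Step 2: insert 18 -> lo=[18] (size 1, max 18) hi=[45] (size 1, min 45) -> median=31.5
Step 3: insert 47 -> lo=[18, 45] (size 2, max 45) hi=[47] (size 1, min 47) -> median=45
Step 4: insert 50 -> lo=[18, 45] (size 2, max 45) hi=[47, 50] (size 2, min 47) -> median=46
Step 5: insert 41 -> lo=[18, 41, 45] (size 3, max 45) hi=[47, 50] (size 2, min 47) -> median=45
Step 6: insert 7 -> lo=[7, 18, 41] (size 3, max 41) hi=[45, 47, 50] (size 3, min 45) -> median=43
Step 7: insert 39 -> lo=[7, 18, 39, 41] (size 4, max 41) hi=[45, 47, 50] (size 3, min 45) -> median=41
Step 8: insert 17 -> lo=[7, 17, 18, 39] (size 4, max 39) hi=[41, 45, 47, 50] (size 4, min 41) -> median=40
Step 9: insert 49 -> lo=[7, 17, 18, 39, 41] (size 5, max 41) hi=[45, 47, 49, 50] (size 4, min 45) -> median=41
Step 10: insert 6 -> lo=[6, 7, 17, 18, 39] (size 5, max 39) hi=[41, 45, 47, 49, 50] (size 5, min 41) -> median=40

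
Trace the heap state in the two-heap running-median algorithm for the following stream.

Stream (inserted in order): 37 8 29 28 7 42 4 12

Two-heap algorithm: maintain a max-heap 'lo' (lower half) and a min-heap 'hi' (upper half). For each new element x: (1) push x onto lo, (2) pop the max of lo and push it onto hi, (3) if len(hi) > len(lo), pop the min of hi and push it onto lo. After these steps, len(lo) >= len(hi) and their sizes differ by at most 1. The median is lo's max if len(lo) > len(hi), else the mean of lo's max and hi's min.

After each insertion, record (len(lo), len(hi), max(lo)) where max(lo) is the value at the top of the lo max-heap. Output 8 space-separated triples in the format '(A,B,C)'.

Answer: (1,0,37) (1,1,8) (2,1,29) (2,2,28) (3,2,28) (3,3,28) (4,3,28) (4,4,12)

Derivation:
Step 1: insert 37 -> lo=[37] hi=[] -> (len(lo)=1, len(hi)=0, max(lo)=37)
Step 2: insert 8 -> lo=[8] hi=[37] -> (len(lo)=1, len(hi)=1, max(lo)=8)
Step 3: insert 29 -> lo=[8, 29] hi=[37] -> (len(lo)=2, len(hi)=1, max(lo)=29)
Step 4: insert 28 -> lo=[8, 28] hi=[29, 37] -> (len(lo)=2, len(hi)=2, max(lo)=28)
Step 5: insert 7 -> lo=[7, 8, 28] hi=[29, 37] -> (len(lo)=3, len(hi)=2, max(lo)=28)
Step 6: insert 42 -> lo=[7, 8, 28] hi=[29, 37, 42] -> (len(lo)=3, len(hi)=3, max(lo)=28)
Step 7: insert 4 -> lo=[4, 7, 8, 28] hi=[29, 37, 42] -> (len(lo)=4, len(hi)=3, max(lo)=28)
Step 8: insert 12 -> lo=[4, 7, 8, 12] hi=[28, 29, 37, 42] -> (len(lo)=4, len(hi)=4, max(lo)=12)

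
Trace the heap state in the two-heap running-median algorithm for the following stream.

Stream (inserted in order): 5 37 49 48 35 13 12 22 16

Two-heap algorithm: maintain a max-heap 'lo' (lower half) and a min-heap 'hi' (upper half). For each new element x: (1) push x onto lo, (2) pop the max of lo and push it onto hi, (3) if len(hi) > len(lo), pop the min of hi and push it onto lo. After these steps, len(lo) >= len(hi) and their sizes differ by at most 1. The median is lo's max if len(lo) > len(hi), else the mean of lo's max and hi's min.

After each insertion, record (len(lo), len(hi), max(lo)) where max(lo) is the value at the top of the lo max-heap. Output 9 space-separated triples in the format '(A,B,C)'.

Step 1: insert 5 -> lo=[5] hi=[] -> (len(lo)=1, len(hi)=0, max(lo)=5)
Step 2: insert 37 -> lo=[5] hi=[37] -> (len(lo)=1, len(hi)=1, max(lo)=5)
Step 3: insert 49 -> lo=[5, 37] hi=[49] -> (len(lo)=2, len(hi)=1, max(lo)=37)
Step 4: insert 48 -> lo=[5, 37] hi=[48, 49] -> (len(lo)=2, len(hi)=2, max(lo)=37)
Step 5: insert 35 -> lo=[5, 35, 37] hi=[48, 49] -> (len(lo)=3, len(hi)=2, max(lo)=37)
Step 6: insert 13 -> lo=[5, 13, 35] hi=[37, 48, 49] -> (len(lo)=3, len(hi)=3, max(lo)=35)
Step 7: insert 12 -> lo=[5, 12, 13, 35] hi=[37, 48, 49] -> (len(lo)=4, len(hi)=3, max(lo)=35)
Step 8: insert 22 -> lo=[5, 12, 13, 22] hi=[35, 37, 48, 49] -> (len(lo)=4, len(hi)=4, max(lo)=22)
Step 9: insert 16 -> lo=[5, 12, 13, 16, 22] hi=[35, 37, 48, 49] -> (len(lo)=5, len(hi)=4, max(lo)=22)

Answer: (1,0,5) (1,1,5) (2,1,37) (2,2,37) (3,2,37) (3,3,35) (4,3,35) (4,4,22) (5,4,22)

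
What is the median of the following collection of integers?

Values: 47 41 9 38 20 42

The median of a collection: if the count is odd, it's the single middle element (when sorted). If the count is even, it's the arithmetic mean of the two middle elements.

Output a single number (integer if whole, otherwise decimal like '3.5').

Step 1: insert 47 -> lo=[47] (size 1, max 47) hi=[] (size 0) -> median=47
Step 2: insert 41 -> lo=[41] (size 1, max 41) hi=[47] (size 1, min 47) -> median=44
Step 3: insert 9 -> lo=[9, 41] (size 2, max 41) hi=[47] (size 1, min 47) -> median=41
Step 4: insert 38 -> lo=[9, 38] (size 2, max 38) hi=[41, 47] (size 2, min 41) -> median=39.5
Step 5: insert 20 -> lo=[9, 20, 38] (size 3, max 38) hi=[41, 47] (size 2, min 41) -> median=38
Step 6: insert 42 -> lo=[9, 20, 38] (size 3, max 38) hi=[41, 42, 47] (size 3, min 41) -> median=39.5

Answer: 39.5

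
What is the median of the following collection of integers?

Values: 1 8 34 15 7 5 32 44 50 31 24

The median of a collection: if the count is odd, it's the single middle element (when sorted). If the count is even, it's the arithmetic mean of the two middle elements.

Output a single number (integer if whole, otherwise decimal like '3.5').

Answer: 24

Derivation:
Step 1: insert 1 -> lo=[1] (size 1, max 1) hi=[] (size 0) -> median=1
Step 2: insert 8 -> lo=[1] (size 1, max 1) hi=[8] (size 1, min 8) -> median=4.5
Step 3: insert 34 -> lo=[1, 8] (size 2, max 8) hi=[34] (size 1, min 34) -> median=8
Step 4: insert 15 -> lo=[1, 8] (size 2, max 8) hi=[15, 34] (size 2, min 15) -> median=11.5
Step 5: insert 7 -> lo=[1, 7, 8] (size 3, max 8) hi=[15, 34] (size 2, min 15) -> median=8
Step 6: insert 5 -> lo=[1, 5, 7] (size 3, max 7) hi=[8, 15, 34] (size 3, min 8) -> median=7.5
Step 7: insert 32 -> lo=[1, 5, 7, 8] (size 4, max 8) hi=[15, 32, 34] (size 3, min 15) -> median=8
Step 8: insert 44 -> lo=[1, 5, 7, 8] (size 4, max 8) hi=[15, 32, 34, 44] (size 4, min 15) -> median=11.5
Step 9: insert 50 -> lo=[1, 5, 7, 8, 15] (size 5, max 15) hi=[32, 34, 44, 50] (size 4, min 32) -> median=15
Step 10: insert 31 -> lo=[1, 5, 7, 8, 15] (size 5, max 15) hi=[31, 32, 34, 44, 50] (size 5, min 31) -> median=23
Step 11: insert 24 -> lo=[1, 5, 7, 8, 15, 24] (size 6, max 24) hi=[31, 32, 34, 44, 50] (size 5, min 31) -> median=24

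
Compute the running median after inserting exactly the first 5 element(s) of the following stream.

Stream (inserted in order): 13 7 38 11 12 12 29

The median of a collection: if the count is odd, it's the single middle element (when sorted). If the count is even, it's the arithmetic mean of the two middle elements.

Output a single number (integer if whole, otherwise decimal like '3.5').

Answer: 12

Derivation:
Step 1: insert 13 -> lo=[13] (size 1, max 13) hi=[] (size 0) -> median=13
Step 2: insert 7 -> lo=[7] (size 1, max 7) hi=[13] (size 1, min 13) -> median=10
Step 3: insert 38 -> lo=[7, 13] (size 2, max 13) hi=[38] (size 1, min 38) -> median=13
Step 4: insert 11 -> lo=[7, 11] (size 2, max 11) hi=[13, 38] (size 2, min 13) -> median=12
Step 5: insert 12 -> lo=[7, 11, 12] (size 3, max 12) hi=[13, 38] (size 2, min 13) -> median=12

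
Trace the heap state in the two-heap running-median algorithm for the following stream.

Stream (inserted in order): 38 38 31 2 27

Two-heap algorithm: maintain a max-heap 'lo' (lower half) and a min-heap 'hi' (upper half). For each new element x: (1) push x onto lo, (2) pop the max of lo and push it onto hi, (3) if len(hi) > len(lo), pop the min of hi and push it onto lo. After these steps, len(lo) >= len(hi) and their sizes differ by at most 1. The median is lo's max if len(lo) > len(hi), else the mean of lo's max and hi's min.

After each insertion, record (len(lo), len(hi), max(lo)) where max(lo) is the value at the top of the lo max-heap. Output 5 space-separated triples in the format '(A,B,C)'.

Step 1: insert 38 -> lo=[38] hi=[] -> (len(lo)=1, len(hi)=0, max(lo)=38)
Step 2: insert 38 -> lo=[38] hi=[38] -> (len(lo)=1, len(hi)=1, max(lo)=38)
Step 3: insert 31 -> lo=[31, 38] hi=[38] -> (len(lo)=2, len(hi)=1, max(lo)=38)
Step 4: insert 2 -> lo=[2, 31] hi=[38, 38] -> (len(lo)=2, len(hi)=2, max(lo)=31)
Step 5: insert 27 -> lo=[2, 27, 31] hi=[38, 38] -> (len(lo)=3, len(hi)=2, max(lo)=31)

Answer: (1,0,38) (1,1,38) (2,1,38) (2,2,31) (3,2,31)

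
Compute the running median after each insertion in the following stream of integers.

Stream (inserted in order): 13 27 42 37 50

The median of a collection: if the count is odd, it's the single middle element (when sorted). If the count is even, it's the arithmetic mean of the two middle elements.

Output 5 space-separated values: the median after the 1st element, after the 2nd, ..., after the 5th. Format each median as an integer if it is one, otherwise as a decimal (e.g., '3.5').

Answer: 13 20 27 32 37

Derivation:
Step 1: insert 13 -> lo=[13] (size 1, max 13) hi=[] (size 0) -> median=13
Step 2: insert 27 -> lo=[13] (size 1, max 13) hi=[27] (size 1, min 27) -> median=20
Step 3: insert 42 -> lo=[13, 27] (size 2, max 27) hi=[42] (size 1, min 42) -> median=27
Step 4: insert 37 -> lo=[13, 27] (size 2, max 27) hi=[37, 42] (size 2, min 37) -> median=32
Step 5: insert 50 -> lo=[13, 27, 37] (size 3, max 37) hi=[42, 50] (size 2, min 42) -> median=37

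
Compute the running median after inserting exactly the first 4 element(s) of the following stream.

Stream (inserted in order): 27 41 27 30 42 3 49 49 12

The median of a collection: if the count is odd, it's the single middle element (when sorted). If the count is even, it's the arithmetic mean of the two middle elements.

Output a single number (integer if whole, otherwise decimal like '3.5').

Answer: 28.5

Derivation:
Step 1: insert 27 -> lo=[27] (size 1, max 27) hi=[] (size 0) -> median=27
Step 2: insert 41 -> lo=[27] (size 1, max 27) hi=[41] (size 1, min 41) -> median=34
Step 3: insert 27 -> lo=[27, 27] (size 2, max 27) hi=[41] (size 1, min 41) -> median=27
Step 4: insert 30 -> lo=[27, 27] (size 2, max 27) hi=[30, 41] (size 2, min 30) -> median=28.5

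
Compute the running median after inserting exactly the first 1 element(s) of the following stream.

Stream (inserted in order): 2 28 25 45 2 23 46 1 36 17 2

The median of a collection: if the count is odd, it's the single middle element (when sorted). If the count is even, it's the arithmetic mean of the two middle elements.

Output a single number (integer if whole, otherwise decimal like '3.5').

Answer: 2

Derivation:
Step 1: insert 2 -> lo=[2] (size 1, max 2) hi=[] (size 0) -> median=2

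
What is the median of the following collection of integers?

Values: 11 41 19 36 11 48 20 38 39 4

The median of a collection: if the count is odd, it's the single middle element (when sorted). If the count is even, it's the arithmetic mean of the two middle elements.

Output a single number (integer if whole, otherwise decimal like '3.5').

Step 1: insert 11 -> lo=[11] (size 1, max 11) hi=[] (size 0) -> median=11
Step 2: insert 41 -> lo=[11] (size 1, max 11) hi=[41] (size 1, min 41) -> median=26
Step 3: insert 19 -> lo=[11, 19] (size 2, max 19) hi=[41] (size 1, min 41) -> median=19
Step 4: insert 36 -> lo=[11, 19] (size 2, max 19) hi=[36, 41] (size 2, min 36) -> median=27.5
Step 5: insert 11 -> lo=[11, 11, 19] (size 3, max 19) hi=[36, 41] (size 2, min 36) -> median=19
Step 6: insert 48 -> lo=[11, 11, 19] (size 3, max 19) hi=[36, 41, 48] (size 3, min 36) -> median=27.5
Step 7: insert 20 -> lo=[11, 11, 19, 20] (size 4, max 20) hi=[36, 41, 48] (size 3, min 36) -> median=20
Step 8: insert 38 -> lo=[11, 11, 19, 20] (size 4, max 20) hi=[36, 38, 41, 48] (size 4, min 36) -> median=28
Step 9: insert 39 -> lo=[11, 11, 19, 20, 36] (size 5, max 36) hi=[38, 39, 41, 48] (size 4, min 38) -> median=36
Step 10: insert 4 -> lo=[4, 11, 11, 19, 20] (size 5, max 20) hi=[36, 38, 39, 41, 48] (size 5, min 36) -> median=28

Answer: 28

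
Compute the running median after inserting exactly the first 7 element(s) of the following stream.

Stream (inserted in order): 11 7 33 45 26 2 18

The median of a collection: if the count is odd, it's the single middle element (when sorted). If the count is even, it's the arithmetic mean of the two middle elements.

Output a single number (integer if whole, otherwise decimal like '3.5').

Answer: 18

Derivation:
Step 1: insert 11 -> lo=[11] (size 1, max 11) hi=[] (size 0) -> median=11
Step 2: insert 7 -> lo=[7] (size 1, max 7) hi=[11] (size 1, min 11) -> median=9
Step 3: insert 33 -> lo=[7, 11] (size 2, max 11) hi=[33] (size 1, min 33) -> median=11
Step 4: insert 45 -> lo=[7, 11] (size 2, max 11) hi=[33, 45] (size 2, min 33) -> median=22
Step 5: insert 26 -> lo=[7, 11, 26] (size 3, max 26) hi=[33, 45] (size 2, min 33) -> median=26
Step 6: insert 2 -> lo=[2, 7, 11] (size 3, max 11) hi=[26, 33, 45] (size 3, min 26) -> median=18.5
Step 7: insert 18 -> lo=[2, 7, 11, 18] (size 4, max 18) hi=[26, 33, 45] (size 3, min 26) -> median=18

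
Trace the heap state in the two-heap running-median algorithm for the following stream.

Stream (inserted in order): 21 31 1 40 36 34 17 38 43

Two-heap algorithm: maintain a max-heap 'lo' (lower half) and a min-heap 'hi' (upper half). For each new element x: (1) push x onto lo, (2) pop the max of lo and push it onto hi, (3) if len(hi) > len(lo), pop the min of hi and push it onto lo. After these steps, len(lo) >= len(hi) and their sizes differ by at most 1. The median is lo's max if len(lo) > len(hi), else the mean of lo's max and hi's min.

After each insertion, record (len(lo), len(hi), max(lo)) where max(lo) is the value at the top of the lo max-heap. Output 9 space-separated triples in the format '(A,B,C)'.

Answer: (1,0,21) (1,1,21) (2,1,21) (2,2,21) (3,2,31) (3,3,31) (4,3,31) (4,4,31) (5,4,34)

Derivation:
Step 1: insert 21 -> lo=[21] hi=[] -> (len(lo)=1, len(hi)=0, max(lo)=21)
Step 2: insert 31 -> lo=[21] hi=[31] -> (len(lo)=1, len(hi)=1, max(lo)=21)
Step 3: insert 1 -> lo=[1, 21] hi=[31] -> (len(lo)=2, len(hi)=1, max(lo)=21)
Step 4: insert 40 -> lo=[1, 21] hi=[31, 40] -> (len(lo)=2, len(hi)=2, max(lo)=21)
Step 5: insert 36 -> lo=[1, 21, 31] hi=[36, 40] -> (len(lo)=3, len(hi)=2, max(lo)=31)
Step 6: insert 34 -> lo=[1, 21, 31] hi=[34, 36, 40] -> (len(lo)=3, len(hi)=3, max(lo)=31)
Step 7: insert 17 -> lo=[1, 17, 21, 31] hi=[34, 36, 40] -> (len(lo)=4, len(hi)=3, max(lo)=31)
Step 8: insert 38 -> lo=[1, 17, 21, 31] hi=[34, 36, 38, 40] -> (len(lo)=4, len(hi)=4, max(lo)=31)
Step 9: insert 43 -> lo=[1, 17, 21, 31, 34] hi=[36, 38, 40, 43] -> (len(lo)=5, len(hi)=4, max(lo)=34)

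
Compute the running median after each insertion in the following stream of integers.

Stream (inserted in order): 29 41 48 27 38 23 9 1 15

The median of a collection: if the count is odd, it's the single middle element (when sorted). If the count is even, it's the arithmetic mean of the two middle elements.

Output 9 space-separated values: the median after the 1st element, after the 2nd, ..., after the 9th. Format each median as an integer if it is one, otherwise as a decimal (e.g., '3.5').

Step 1: insert 29 -> lo=[29] (size 1, max 29) hi=[] (size 0) -> median=29
Step 2: insert 41 -> lo=[29] (size 1, max 29) hi=[41] (size 1, min 41) -> median=35
Step 3: insert 48 -> lo=[29, 41] (size 2, max 41) hi=[48] (size 1, min 48) -> median=41
Step 4: insert 27 -> lo=[27, 29] (size 2, max 29) hi=[41, 48] (size 2, min 41) -> median=35
Step 5: insert 38 -> lo=[27, 29, 38] (size 3, max 38) hi=[41, 48] (size 2, min 41) -> median=38
Step 6: insert 23 -> lo=[23, 27, 29] (size 3, max 29) hi=[38, 41, 48] (size 3, min 38) -> median=33.5
Step 7: insert 9 -> lo=[9, 23, 27, 29] (size 4, max 29) hi=[38, 41, 48] (size 3, min 38) -> median=29
Step 8: insert 1 -> lo=[1, 9, 23, 27] (size 4, max 27) hi=[29, 38, 41, 48] (size 4, min 29) -> median=28
Step 9: insert 15 -> lo=[1, 9, 15, 23, 27] (size 5, max 27) hi=[29, 38, 41, 48] (size 4, min 29) -> median=27

Answer: 29 35 41 35 38 33.5 29 28 27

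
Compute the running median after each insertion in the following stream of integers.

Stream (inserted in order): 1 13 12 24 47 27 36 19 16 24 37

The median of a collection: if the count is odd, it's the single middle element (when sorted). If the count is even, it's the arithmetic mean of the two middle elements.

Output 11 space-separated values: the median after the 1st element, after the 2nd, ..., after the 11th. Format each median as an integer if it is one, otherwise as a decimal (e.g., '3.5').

Step 1: insert 1 -> lo=[1] (size 1, max 1) hi=[] (size 0) -> median=1
Step 2: insert 13 -> lo=[1] (size 1, max 1) hi=[13] (size 1, min 13) -> median=7
Step 3: insert 12 -> lo=[1, 12] (size 2, max 12) hi=[13] (size 1, min 13) -> median=12
Step 4: insert 24 -> lo=[1, 12] (size 2, max 12) hi=[13, 24] (size 2, min 13) -> median=12.5
Step 5: insert 47 -> lo=[1, 12, 13] (size 3, max 13) hi=[24, 47] (size 2, min 24) -> median=13
Step 6: insert 27 -> lo=[1, 12, 13] (size 3, max 13) hi=[24, 27, 47] (size 3, min 24) -> median=18.5
Step 7: insert 36 -> lo=[1, 12, 13, 24] (size 4, max 24) hi=[27, 36, 47] (size 3, min 27) -> median=24
Step 8: insert 19 -> lo=[1, 12, 13, 19] (size 4, max 19) hi=[24, 27, 36, 47] (size 4, min 24) -> median=21.5
Step 9: insert 16 -> lo=[1, 12, 13, 16, 19] (size 5, max 19) hi=[24, 27, 36, 47] (size 4, min 24) -> median=19
Step 10: insert 24 -> lo=[1, 12, 13, 16, 19] (size 5, max 19) hi=[24, 24, 27, 36, 47] (size 5, min 24) -> median=21.5
Step 11: insert 37 -> lo=[1, 12, 13, 16, 19, 24] (size 6, max 24) hi=[24, 27, 36, 37, 47] (size 5, min 24) -> median=24

Answer: 1 7 12 12.5 13 18.5 24 21.5 19 21.5 24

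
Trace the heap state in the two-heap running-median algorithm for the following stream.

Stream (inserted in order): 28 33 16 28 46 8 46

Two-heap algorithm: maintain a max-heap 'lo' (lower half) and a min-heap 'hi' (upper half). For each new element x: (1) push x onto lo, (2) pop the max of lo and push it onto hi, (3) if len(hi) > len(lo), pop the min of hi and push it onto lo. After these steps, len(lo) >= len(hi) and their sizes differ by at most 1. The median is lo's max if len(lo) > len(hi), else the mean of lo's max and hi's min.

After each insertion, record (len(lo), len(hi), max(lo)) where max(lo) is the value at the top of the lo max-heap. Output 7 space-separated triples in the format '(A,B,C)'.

Step 1: insert 28 -> lo=[28] hi=[] -> (len(lo)=1, len(hi)=0, max(lo)=28)
Step 2: insert 33 -> lo=[28] hi=[33] -> (len(lo)=1, len(hi)=1, max(lo)=28)
Step 3: insert 16 -> lo=[16, 28] hi=[33] -> (len(lo)=2, len(hi)=1, max(lo)=28)
Step 4: insert 28 -> lo=[16, 28] hi=[28, 33] -> (len(lo)=2, len(hi)=2, max(lo)=28)
Step 5: insert 46 -> lo=[16, 28, 28] hi=[33, 46] -> (len(lo)=3, len(hi)=2, max(lo)=28)
Step 6: insert 8 -> lo=[8, 16, 28] hi=[28, 33, 46] -> (len(lo)=3, len(hi)=3, max(lo)=28)
Step 7: insert 46 -> lo=[8, 16, 28, 28] hi=[33, 46, 46] -> (len(lo)=4, len(hi)=3, max(lo)=28)

Answer: (1,0,28) (1,1,28) (2,1,28) (2,2,28) (3,2,28) (3,3,28) (4,3,28)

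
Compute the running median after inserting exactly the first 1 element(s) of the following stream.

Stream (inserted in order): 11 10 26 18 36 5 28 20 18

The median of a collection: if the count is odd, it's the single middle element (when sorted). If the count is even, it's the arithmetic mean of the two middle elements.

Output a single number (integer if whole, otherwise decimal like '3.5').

Step 1: insert 11 -> lo=[11] (size 1, max 11) hi=[] (size 0) -> median=11

Answer: 11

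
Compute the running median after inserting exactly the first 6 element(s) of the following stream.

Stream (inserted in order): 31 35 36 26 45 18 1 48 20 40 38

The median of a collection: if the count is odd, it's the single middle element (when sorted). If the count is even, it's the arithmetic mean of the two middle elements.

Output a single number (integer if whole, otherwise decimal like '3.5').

Answer: 33

Derivation:
Step 1: insert 31 -> lo=[31] (size 1, max 31) hi=[] (size 0) -> median=31
Step 2: insert 35 -> lo=[31] (size 1, max 31) hi=[35] (size 1, min 35) -> median=33
Step 3: insert 36 -> lo=[31, 35] (size 2, max 35) hi=[36] (size 1, min 36) -> median=35
Step 4: insert 26 -> lo=[26, 31] (size 2, max 31) hi=[35, 36] (size 2, min 35) -> median=33
Step 5: insert 45 -> lo=[26, 31, 35] (size 3, max 35) hi=[36, 45] (size 2, min 36) -> median=35
Step 6: insert 18 -> lo=[18, 26, 31] (size 3, max 31) hi=[35, 36, 45] (size 3, min 35) -> median=33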